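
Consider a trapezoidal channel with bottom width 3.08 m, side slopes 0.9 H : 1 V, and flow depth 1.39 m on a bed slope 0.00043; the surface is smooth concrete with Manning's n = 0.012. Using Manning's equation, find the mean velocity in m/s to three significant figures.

A = (b + z·y)·y = (3.08 + 0.9×1.39)×1.39 = 6.020 m²
P = b + 2y√(1+z²) = 3.08 + 2×1.39×√(1+0.9²) = 6.820 m
R = A/P = 6.020/6.820 = 0.8827 m
Q = (1/n)·A·R^(2/3)·S^(1/2) = (1/0.012) × 6.020 × 0.8827^(2/3) × 0.00043^(1/2) = 9.573 m³/s
V = Q/A = 9.573/6.020 = 1.590 m/s

1.59 m/s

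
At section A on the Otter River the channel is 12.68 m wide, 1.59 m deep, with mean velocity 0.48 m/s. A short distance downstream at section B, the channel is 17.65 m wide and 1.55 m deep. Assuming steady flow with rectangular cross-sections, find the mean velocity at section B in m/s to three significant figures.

0.354 m/s

Q = A₁V₁ = (12.68×1.59) × 0.48 = 9.677 m³/s
A₂ = 17.65 × 1.55 = 27.36 m²
V₂ = Q/A₂ = 9.677/27.36 = 0.3537 m/s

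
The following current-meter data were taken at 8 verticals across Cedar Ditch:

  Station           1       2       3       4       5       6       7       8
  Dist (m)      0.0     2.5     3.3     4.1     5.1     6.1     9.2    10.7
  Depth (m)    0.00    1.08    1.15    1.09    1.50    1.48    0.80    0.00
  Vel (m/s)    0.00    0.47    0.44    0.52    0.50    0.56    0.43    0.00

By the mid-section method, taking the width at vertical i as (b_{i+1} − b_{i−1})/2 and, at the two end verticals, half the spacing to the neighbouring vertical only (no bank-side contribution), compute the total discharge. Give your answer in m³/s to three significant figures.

4.99 m³/s

w_2 = (3.3 − 0.0)/2 = 1.65 m; q_2 = 0.47 × 1.08 × 1.65 = 0.8375 m³/s
w_3 = (4.1 − 2.5)/2 = 0.8 m; q_3 = 0.44 × 1.15 × 0.8 = 0.4048 m³/s
w_4 = (5.1 − 3.3)/2 = 0.9 m; q_4 = 0.52 × 1.09 × 0.9 = 0.5101 m³/s
w_5 = (6.1 − 4.1)/2 = 1 m; q_5 = 0.50 × 1.50 × 1 = 0.7500 m³/s
w_6 = (9.2 − 5.1)/2 = 2.05 m; q_6 = 0.56 × 1.48 × 2.05 = 1.699 m³/s
w_7 = (10.7 − 6.1)/2 = 2.3 m; q_7 = 0.43 × 0.80 × 2.3 = 0.7912 m³/s
Stations 1, 8 contribute zero (depth or velocity is 0).
Q = Σ qᵢ = 4.993 m³/s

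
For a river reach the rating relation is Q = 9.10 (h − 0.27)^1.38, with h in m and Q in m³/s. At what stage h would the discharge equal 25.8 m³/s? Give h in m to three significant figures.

2.40 m

h − h₀ = (Q/C)^(1/b) = (25.8/9.10)^(1/1.38) = 2.128 m
h = 0.27 + 2.128 = 2.398 m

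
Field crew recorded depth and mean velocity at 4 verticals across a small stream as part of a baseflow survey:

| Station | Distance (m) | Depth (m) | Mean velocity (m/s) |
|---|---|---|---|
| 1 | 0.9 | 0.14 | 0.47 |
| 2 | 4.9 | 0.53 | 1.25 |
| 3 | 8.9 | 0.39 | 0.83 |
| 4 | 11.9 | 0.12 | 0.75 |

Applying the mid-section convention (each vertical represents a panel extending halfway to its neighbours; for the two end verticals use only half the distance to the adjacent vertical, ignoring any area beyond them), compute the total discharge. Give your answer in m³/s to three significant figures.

w_1 = (4.9 − 0.9)/2 = 2 m; q_1 = 0.47 × 0.14 × 2 = 0.1316 m³/s
w_2 = (8.9 − 0.9)/2 = 4 m; q_2 = 1.25 × 0.53 × 4 = 2.650 m³/s
w_3 = (11.9 − 4.9)/2 = 3.5 m; q_3 = 0.83 × 0.39 × 3.5 = 1.133 m³/s
w_4 = (11.9 − 8.9)/2 = 1.5 m; q_4 = 0.75 × 0.12 × 1.5 = 0.1350 m³/s
Q = Σ qᵢ = 4.050 m³/s

4.05 m³/s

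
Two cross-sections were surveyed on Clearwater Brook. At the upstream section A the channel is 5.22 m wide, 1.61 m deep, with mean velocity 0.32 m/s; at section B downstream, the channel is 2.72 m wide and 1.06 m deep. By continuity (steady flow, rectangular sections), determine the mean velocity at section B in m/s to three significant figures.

0.933 m/s

Q = A₁V₁ = (5.22×1.61) × 0.32 = 2.689 m³/s
A₂ = 2.72 × 1.06 = 2.883 m²
V₂ = Q/A₂ = 2.689/2.883 = 0.9328 m/s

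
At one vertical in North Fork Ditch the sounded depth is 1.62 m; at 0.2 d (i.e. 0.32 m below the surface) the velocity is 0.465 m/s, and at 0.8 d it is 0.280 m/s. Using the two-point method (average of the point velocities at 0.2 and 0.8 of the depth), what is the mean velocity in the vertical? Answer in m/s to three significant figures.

0.373 m/s

v̄ = (0.465 + 0.280) / 2 = 0.3725 m/s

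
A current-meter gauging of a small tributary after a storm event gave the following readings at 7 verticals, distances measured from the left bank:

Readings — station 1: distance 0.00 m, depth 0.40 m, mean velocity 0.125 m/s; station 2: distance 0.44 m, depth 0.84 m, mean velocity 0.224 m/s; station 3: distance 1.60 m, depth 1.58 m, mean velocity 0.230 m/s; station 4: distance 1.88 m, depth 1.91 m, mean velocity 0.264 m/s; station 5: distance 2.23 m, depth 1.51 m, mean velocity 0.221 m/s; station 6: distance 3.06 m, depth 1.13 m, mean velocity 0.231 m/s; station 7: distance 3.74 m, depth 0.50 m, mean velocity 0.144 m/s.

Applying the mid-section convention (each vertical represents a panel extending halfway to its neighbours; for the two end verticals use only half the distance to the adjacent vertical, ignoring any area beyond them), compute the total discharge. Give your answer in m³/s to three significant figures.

1.00 m³/s

w_1 = (0.44 − 0.00)/2 = 0.22 m; q_1 = 0.125 × 0.40 × 0.22 = 0.01100 m³/s
w_2 = (1.60 − 0.00)/2 = 0.8 m; q_2 = 0.224 × 0.84 × 0.8 = 0.1505 m³/s
w_3 = (1.88 − 0.44)/2 = 0.72 m; q_3 = 0.230 × 1.58 × 0.72 = 0.2616 m³/s
w_4 = (2.23 − 1.60)/2 = 0.315 m; q_4 = 0.264 × 1.91 × 0.315 = 0.1588 m³/s
w_5 = (3.06 − 1.88)/2 = 0.59 m; q_5 = 0.221 × 1.51 × 0.59 = 0.1969 m³/s
w_6 = (3.74 − 2.23)/2 = 0.755 m; q_6 = 0.231 × 1.13 × 0.755 = 0.1971 m³/s
w_7 = (3.74 − 3.06)/2 = 0.34 m; q_7 = 0.144 × 0.50 × 0.34 = 0.02448 m³/s
Q = Σ qᵢ = 1.000 m³/s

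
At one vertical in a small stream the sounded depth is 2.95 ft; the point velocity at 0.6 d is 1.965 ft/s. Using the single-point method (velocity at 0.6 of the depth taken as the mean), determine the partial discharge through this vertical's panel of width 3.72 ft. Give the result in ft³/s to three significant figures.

v̄ = v₀.₆ = 1.965 ft/s
q = v̄ × d × w = 1.965 × 2.95 × 3.72 = 21.56 ft³/s

21.6 ft³/s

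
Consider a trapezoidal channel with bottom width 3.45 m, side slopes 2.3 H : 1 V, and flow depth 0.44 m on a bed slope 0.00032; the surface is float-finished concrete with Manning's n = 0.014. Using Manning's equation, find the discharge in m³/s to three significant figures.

1.24 m³/s

A = (b + z·y)·y = (3.45 + 2.3×0.44)×0.44 = 1.963 m²
P = b + 2y√(1+z²) = 3.45 + 2×0.44×√(1+2.3²) = 5.657 m
R = A/P = 1.963/5.657 = 0.3471 m
Q = (1/n)·A·R^(2/3)·S^(1/2) = (1/0.014) × 1.963 × 0.3471^(2/3) × 0.00032^(1/2) = 1.239 m³/s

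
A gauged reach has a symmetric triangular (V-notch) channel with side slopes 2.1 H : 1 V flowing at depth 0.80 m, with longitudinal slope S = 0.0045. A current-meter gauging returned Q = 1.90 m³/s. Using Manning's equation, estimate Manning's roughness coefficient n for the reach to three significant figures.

0.0241

A = z·y² = 2.1×0.80² = 1.344 m²
P = 2y√(1+z²) = 2×0.80×√(1+2.1²) = 3.722 m
R = A/P = 1.344/3.722 = 0.3611 m
n = (1/Q)·A·R^(2/3)·S^(1/2) = (1/1.90) × 1.344 × 0.5071 × 0.06708 = 0.02406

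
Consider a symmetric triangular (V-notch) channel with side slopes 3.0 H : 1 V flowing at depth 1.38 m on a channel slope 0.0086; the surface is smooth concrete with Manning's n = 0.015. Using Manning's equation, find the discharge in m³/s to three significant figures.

26.6 m³/s

A = z·y² = 3.0×1.38² = 5.713 m²
P = 2y√(1+z²) = 2×1.38×√(1+3.0²) = 8.728 m
R = A/P = 5.713/8.728 = 0.6546 m
Q = (1/n)·A·R^(2/3)·S^(1/2) = (1/0.015) × 5.713 × 0.6546^(2/3) × 0.0086^(1/2) = 26.63 m³/s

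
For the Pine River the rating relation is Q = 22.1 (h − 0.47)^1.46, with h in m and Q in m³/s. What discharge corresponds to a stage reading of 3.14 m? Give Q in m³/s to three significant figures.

92.7 m³/s

Q = 22.1 × (3.14 − 0.47)^1.46 = 22.1 × 2.67^1.46 = 92.70 m³/s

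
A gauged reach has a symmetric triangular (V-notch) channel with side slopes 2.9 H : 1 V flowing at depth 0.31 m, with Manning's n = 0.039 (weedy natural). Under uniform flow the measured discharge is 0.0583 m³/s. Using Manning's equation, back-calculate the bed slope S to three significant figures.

0.000862

A = z·y² = 2.9×0.31² = 0.2787 m²
P = 2y√(1+z²) = 2×0.31×√(1+2.9²) = 1.902 m
R = A/P = 0.2787/1.902 = 0.1465 m
S = (Q·n / (1·A·R^(2/3)))² = (0.0583×0.039 / (1×0.2787×0.2779))² = 0.0008616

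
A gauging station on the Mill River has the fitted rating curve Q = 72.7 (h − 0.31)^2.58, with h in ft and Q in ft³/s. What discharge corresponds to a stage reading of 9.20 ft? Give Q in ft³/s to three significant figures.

20400 ft³/s

Q = 72.7 × (9.20 − 0.31)^2.58 = 72.7 × 8.89^2.58 = 20400 ft³/s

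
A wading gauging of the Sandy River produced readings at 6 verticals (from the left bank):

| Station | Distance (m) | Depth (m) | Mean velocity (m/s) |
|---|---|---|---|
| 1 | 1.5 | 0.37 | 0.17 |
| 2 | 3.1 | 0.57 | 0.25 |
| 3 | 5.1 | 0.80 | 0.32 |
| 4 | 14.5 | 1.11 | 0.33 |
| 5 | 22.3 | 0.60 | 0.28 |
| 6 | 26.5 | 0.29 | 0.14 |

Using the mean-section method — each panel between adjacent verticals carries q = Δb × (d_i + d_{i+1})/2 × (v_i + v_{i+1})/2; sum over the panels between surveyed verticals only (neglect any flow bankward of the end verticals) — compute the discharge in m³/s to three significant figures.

Panel 1-2: Δb = 1.6 m, d̄ = (0.37+0.57)/2 = 0.47, v̄ = (0.17+0.25)/2 = 0.21 → q = 1.6×0.47×0.21 = 0.1579 m³/s
Panel 2-3: Δb = 2 m, d̄ = (0.57+0.80)/2 = 0.685, v̄ = (0.25+0.32)/2 = 0.285 → q = 2×0.685×0.285 = 0.3905 m³/s
Panel 3-4: Δb = 9.4 m, d̄ = (0.80+1.11)/2 = 0.955, v̄ = (0.32+0.33)/2 = 0.325 → q = 9.4×0.955×0.325 = 2.918 m³/s
Panel 4-5: Δb = 7.8 m, d̄ = (1.11+0.60)/2 = 0.855, v̄ = (0.33+0.28)/2 = 0.305 → q = 7.8×0.855×0.305 = 2.034 m³/s
Panel 5-6: Δb = 4.2 m, d̄ = (0.60+0.29)/2 = 0.445, v̄ = (0.28+0.14)/2 = 0.21 → q = 4.2×0.445×0.21 = 0.3925 m³/s
Q = Σ q = 5.892 m³/s

5.89 m³/s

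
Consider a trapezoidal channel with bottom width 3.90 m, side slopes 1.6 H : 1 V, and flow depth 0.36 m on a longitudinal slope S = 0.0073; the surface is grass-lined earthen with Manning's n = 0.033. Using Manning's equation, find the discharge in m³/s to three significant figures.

1.90 m³/s

A = (b + z·y)·y = (3.90 + 1.6×0.36)×0.36 = 1.611 m²
P = b + 2y√(1+z²) = 3.90 + 2×0.36×√(1+1.6²) = 5.258 m
R = A/P = 1.611/5.258 = 0.3064 m
Q = (1/n)·A·R^(2/3)·S^(1/2) = (1/0.033) × 1.611 × 0.3064^(2/3) × 0.0073^(1/2) = 1.896 m³/s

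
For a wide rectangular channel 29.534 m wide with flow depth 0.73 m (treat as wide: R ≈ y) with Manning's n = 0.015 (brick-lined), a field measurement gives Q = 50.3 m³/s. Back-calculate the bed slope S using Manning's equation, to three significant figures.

A = b·y = 29.534 × 0.73 = 21.56 m²
Wide channel: R ≈ y = 0.73 m
S = (Q·n / (1·A·R^(2/3)))² = (50.3×0.015 / (1×21.56×0.8107))² = 0.001863

0.00186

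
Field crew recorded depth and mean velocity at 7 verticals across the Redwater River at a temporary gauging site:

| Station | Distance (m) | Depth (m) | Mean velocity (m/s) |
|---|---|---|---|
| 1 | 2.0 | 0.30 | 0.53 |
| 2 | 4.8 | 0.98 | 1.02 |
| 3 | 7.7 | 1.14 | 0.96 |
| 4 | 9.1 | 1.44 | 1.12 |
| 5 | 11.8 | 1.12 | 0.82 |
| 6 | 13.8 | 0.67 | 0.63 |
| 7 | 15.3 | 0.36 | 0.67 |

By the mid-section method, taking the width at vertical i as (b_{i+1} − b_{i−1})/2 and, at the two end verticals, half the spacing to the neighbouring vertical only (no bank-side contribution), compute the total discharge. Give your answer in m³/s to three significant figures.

11.8 m³/s

w_1 = (4.8 − 2.0)/2 = 1.4 m; q_1 = 0.53 × 0.30 × 1.4 = 0.2226 m³/s
w_2 = (7.7 − 2.0)/2 = 2.85 m; q_2 = 1.02 × 0.98 × 2.85 = 2.849 m³/s
w_3 = (9.1 − 4.8)/2 = 2.15 m; q_3 = 0.96 × 1.14 × 2.15 = 2.353 m³/s
w_4 = (11.8 − 7.7)/2 = 2.05 m; q_4 = 1.12 × 1.44 × 2.05 = 3.306 m³/s
w_5 = (13.8 − 9.1)/2 = 2.35 m; q_5 = 0.82 × 1.12 × 2.35 = 2.158 m³/s
w_6 = (15.3 − 11.8)/2 = 1.75 m; q_6 = 0.63 × 0.67 × 1.75 = 0.7387 m³/s
w_7 = (15.3 − 13.8)/2 = 0.75 m; q_7 = 0.67 × 0.36 × 0.75 = 0.1809 m³/s
Q = Σ qᵢ = 11.81 m³/s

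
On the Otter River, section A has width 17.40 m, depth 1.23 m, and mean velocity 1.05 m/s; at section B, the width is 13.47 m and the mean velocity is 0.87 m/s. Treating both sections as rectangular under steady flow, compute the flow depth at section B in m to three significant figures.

1.92 m

Q = A₁V₁ = (17.40×1.23) × 1.05 = 22.47 m³/s
d₂ = Q/(b₂ V₂) = 22.47/(13.47×0.87) = 1.918 m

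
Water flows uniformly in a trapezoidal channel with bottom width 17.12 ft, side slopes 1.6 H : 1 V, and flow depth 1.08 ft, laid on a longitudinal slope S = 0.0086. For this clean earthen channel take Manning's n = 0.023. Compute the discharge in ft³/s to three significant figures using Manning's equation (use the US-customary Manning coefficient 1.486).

A = (b + z·y)·y = (17.12 + 1.6×1.08)×1.08 = 20.36 ft²
P = b + 2y√(1+z²) = 17.12 + 2×1.08×√(1+1.6²) = 21.20 ft
R = A/P = 20.36/21.20 = 0.9604 ft
Q = (1.486/n)·A·R^(2/3)·S^(1/2) = (1.486/0.023) × 20.36 × 0.9604^(2/3) × 0.0086^(1/2) = 118.7 ft³/s

119 ft³/s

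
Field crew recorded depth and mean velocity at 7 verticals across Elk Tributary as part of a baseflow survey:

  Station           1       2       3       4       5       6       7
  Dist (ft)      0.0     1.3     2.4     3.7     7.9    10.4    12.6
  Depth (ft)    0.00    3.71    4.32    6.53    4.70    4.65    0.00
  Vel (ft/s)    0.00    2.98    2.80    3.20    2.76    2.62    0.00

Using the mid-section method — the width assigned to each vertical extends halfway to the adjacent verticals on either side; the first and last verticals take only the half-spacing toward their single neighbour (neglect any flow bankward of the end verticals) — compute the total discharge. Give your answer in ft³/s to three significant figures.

w_2 = (2.4 − 0.0)/2 = 1.2 ft; q_2 = 2.98 × 3.71 × 1.2 = 13.27 ft³/s
w_3 = (3.7 − 1.3)/2 = 1.2 ft; q_3 = 2.80 × 4.32 × 1.2 = 14.52 ft³/s
w_4 = (7.9 − 2.4)/2 = 2.75 ft; q_4 = 3.20 × 6.53 × 2.75 = 57.46 ft³/s
w_5 = (10.4 − 3.7)/2 = 3.35 ft; q_5 = 2.76 × 4.70 × 3.35 = 43.46 ft³/s
w_6 = (12.6 − 7.9)/2 = 2.35 ft; q_6 = 2.62 × 4.65 × 2.35 = 28.63 ft³/s
Stations 1, 7 contribute zero (depth or velocity is 0).
Q = Σ qᵢ = 157.3 ft³/s

157 ft³/s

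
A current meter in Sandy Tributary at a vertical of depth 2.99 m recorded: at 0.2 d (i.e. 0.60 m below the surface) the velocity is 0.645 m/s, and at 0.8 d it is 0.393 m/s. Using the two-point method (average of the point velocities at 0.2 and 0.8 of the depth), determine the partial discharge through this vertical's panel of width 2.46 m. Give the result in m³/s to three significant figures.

v̄ = (0.645 + 0.393) / 2 = 0.5190 m/s
q = v̄ × d × w = 0.5190 × 2.99 × 2.46 = 3.817 m³/s

3.82 m³/s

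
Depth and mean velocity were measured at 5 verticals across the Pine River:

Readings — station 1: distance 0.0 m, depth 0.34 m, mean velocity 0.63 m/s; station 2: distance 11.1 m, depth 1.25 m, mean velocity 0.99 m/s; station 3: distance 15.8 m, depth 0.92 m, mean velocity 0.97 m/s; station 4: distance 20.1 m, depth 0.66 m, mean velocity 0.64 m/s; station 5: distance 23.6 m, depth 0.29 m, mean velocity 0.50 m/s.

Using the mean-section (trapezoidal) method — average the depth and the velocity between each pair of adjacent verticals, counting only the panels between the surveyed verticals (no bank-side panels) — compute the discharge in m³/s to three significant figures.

Panel 1-2: Δb = 11.1 m, d̄ = (0.34+1.25)/2 = 0.795, v̄ = (0.63+0.99)/2 = 0.81 → q = 11.1×0.795×0.81 = 7.148 m³/s
Panel 2-3: Δb = 4.7 m, d̄ = (1.25+0.92)/2 = 1.085, v̄ = (0.99+0.97)/2 = 0.98 → q = 4.7×1.085×0.98 = 4.998 m³/s
Panel 3-4: Δb = 4.3 m, d̄ = (0.92+0.66)/2 = 0.79, v̄ = (0.97+0.64)/2 = 0.805 → q = 4.3×0.79×0.805 = 2.735 m³/s
Panel 4-5: Δb = 3.5 m, d̄ = (0.66+0.29)/2 = 0.475, v̄ = (0.64+0.50)/2 = 0.57 → q = 3.5×0.475×0.57 = 0.9476 m³/s
Q = Σ q = 15.83 m³/s

15.8 m³/s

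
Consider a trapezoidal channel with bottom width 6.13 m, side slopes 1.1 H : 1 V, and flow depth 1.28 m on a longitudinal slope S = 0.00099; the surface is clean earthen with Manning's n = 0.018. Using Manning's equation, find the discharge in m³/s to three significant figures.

16.5 m³/s

A = (b + z·y)·y = (6.13 + 1.1×1.28)×1.28 = 9.649 m²
P = b + 2y√(1+z²) = 6.13 + 2×1.28×√(1+1.1²) = 9.936 m
R = A/P = 9.649/9.936 = 0.9711 m
Q = (1/n)·A·R^(2/3)·S^(1/2) = (1/0.018) × 9.649 × 0.9711^(2/3) × 0.00099^(1/2) = 16.54 m³/s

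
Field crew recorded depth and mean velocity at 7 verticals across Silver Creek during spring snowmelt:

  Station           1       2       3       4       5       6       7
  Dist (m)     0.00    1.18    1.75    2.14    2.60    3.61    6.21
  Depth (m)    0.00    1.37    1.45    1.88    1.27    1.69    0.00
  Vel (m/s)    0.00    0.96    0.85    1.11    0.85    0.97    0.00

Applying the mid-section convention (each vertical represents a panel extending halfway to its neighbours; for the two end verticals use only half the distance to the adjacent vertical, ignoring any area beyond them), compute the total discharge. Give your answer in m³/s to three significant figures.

w_2 = (1.75 − 0.00)/2 = 0.875 m; q_2 = 0.96 × 1.37 × 0.875 = 1.151 m³/s
w_3 = (2.14 − 1.18)/2 = 0.48 m; q_3 = 0.85 × 1.45 × 0.48 = 0.5916 m³/s
w_4 = (2.60 − 1.75)/2 = 0.425 m; q_4 = 1.11 × 1.88 × 0.425 = 0.8869 m³/s
w_5 = (3.61 − 2.14)/2 = 0.735 m; q_5 = 0.85 × 1.27 × 0.735 = 0.7934 m³/s
w_6 = (6.21 − 2.60)/2 = 1.805 m; q_6 = 0.97 × 1.69 × 1.805 = 2.959 m³/s
Stations 1, 7 contribute zero (depth or velocity is 0).
Q = Σ qᵢ = 6.382 m³/s

6.38 m³/s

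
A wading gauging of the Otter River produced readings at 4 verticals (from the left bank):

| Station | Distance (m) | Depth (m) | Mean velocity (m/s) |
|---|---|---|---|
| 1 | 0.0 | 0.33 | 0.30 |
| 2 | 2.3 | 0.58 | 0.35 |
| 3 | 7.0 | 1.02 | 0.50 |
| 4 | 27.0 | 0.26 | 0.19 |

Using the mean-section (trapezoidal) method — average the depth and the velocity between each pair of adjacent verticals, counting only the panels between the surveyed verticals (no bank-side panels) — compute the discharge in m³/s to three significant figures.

6.35 m³/s

Panel 1-2: Δb = 2.3 m, d̄ = (0.33+0.58)/2 = 0.455, v̄ = (0.30+0.35)/2 = 0.325 → q = 2.3×0.455×0.325 = 0.3401 m³/s
Panel 2-3: Δb = 4.7 m, d̄ = (0.58+1.02)/2 = 0.8, v̄ = (0.35+0.50)/2 = 0.425 → q = 4.7×0.8×0.425 = 1.598 m³/s
Panel 3-4: Δb = 20 m, d̄ = (1.02+0.26)/2 = 0.64, v̄ = (0.50+0.19)/2 = 0.345 → q = 20×0.64×0.345 = 4.416 m³/s
Q = Σ q = 6.354 m³/s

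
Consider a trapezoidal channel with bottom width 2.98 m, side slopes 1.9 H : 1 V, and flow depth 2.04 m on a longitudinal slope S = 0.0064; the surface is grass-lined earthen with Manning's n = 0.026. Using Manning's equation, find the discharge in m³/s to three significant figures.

A = (b + z·y)·y = (2.98 + 1.9×2.04)×2.04 = 13.99 m²
P = b + 2y√(1+z²) = 2.98 + 2×2.04×√(1+1.9²) = 11.74 m
R = A/P = 13.99/11.74 = 1.191 m
Q = (1/n)·A·R^(2/3)·S^(1/2) = (1/0.026) × 13.99 × 1.191^(2/3) × 0.0064^(1/2) = 48.36 m³/s

48.4 m³/s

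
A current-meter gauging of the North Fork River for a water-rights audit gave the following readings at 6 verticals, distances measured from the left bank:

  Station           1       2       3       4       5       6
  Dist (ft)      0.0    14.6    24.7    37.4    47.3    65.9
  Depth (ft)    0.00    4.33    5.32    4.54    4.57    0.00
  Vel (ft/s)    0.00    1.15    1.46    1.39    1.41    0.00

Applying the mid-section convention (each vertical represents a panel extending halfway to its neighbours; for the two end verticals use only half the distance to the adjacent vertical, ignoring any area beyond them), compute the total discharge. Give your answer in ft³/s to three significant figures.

w_2 = (24.7 − 0.0)/2 = 12.35 ft; q_2 = 1.15 × 4.33 × 12.35 = 61.50 ft³/s
w_3 = (37.4 − 14.6)/2 = 11.4 ft; q_3 = 1.46 × 5.32 × 11.4 = 88.55 ft³/s
w_4 = (47.3 − 24.7)/2 = 11.3 ft; q_4 = 1.39 × 4.54 × 11.3 = 71.31 ft³/s
w_5 = (65.9 − 37.4)/2 = 14.25 ft; q_5 = 1.41 × 4.57 × 14.25 = 91.82 ft³/s
Stations 1, 6 contribute zero (depth or velocity is 0).
Q = Σ qᵢ = 313.2 ft³/s

313 ft³/s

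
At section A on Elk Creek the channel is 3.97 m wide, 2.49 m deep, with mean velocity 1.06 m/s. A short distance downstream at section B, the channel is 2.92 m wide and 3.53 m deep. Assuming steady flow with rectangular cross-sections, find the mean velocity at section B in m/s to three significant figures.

1.02 m/s

Q = A₁V₁ = (3.97×2.49) × 1.06 = 10.48 m³/s
A₂ = 2.92 × 3.53 = 10.31 m²
V₂ = Q/A₂ = 10.48/10.31 = 1.017 m/s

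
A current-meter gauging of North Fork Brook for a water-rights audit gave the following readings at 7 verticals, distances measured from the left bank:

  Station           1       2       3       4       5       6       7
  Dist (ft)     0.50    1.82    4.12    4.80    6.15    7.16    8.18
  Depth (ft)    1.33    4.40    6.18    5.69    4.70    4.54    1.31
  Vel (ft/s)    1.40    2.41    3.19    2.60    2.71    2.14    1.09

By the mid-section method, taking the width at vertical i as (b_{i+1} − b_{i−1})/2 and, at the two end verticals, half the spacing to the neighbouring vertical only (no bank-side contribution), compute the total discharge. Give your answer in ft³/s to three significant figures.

w_1 = (1.82 − 0.50)/2 = 0.66 ft; q_1 = 1.40 × 1.33 × 0.66 = 1.229 ft³/s
w_2 = (4.12 − 0.50)/2 = 1.81 ft; q_2 = 2.41 × 4.40 × 1.81 = 19.19 ft³/s
w_3 = (4.80 − 1.82)/2 = 1.49 ft; q_3 = 3.19 × 6.18 × 1.49 = 29.37 ft³/s
w_4 = (6.15 − 4.12)/2 = 1.015 ft; q_4 = 2.60 × 5.69 × 1.015 = 15.02 ft³/s
w_5 = (7.16 − 4.80)/2 = 1.18 ft; q_5 = 2.71 × 4.70 × 1.18 = 15.03 ft³/s
w_6 = (8.18 − 6.15)/2 = 1.015 ft; q_6 = 2.14 × 4.54 × 1.015 = 9.861 ft³/s
w_7 = (8.18 − 7.16)/2 = 0.51 ft; q_7 = 1.09 × 1.31 × 0.51 = 0.7282 ft³/s
Q = Σ qᵢ = 90.43 ft³/s

90.4 ft³/s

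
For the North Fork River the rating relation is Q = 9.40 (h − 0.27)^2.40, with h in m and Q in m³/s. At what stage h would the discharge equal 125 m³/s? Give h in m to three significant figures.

h − h₀ = (Q/C)^(1/b) = (125/9.40)^(1/2.40) = 2.939 m
h = 0.27 + 2.939 = 3.209 m

3.21 m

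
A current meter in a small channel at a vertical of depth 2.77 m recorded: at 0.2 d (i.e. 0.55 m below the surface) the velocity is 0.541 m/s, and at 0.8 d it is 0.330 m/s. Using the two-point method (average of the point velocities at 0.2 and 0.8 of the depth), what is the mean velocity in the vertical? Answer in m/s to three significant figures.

v̄ = (0.541 + 0.330) / 2 = 0.4355 m/s

0.436 m/s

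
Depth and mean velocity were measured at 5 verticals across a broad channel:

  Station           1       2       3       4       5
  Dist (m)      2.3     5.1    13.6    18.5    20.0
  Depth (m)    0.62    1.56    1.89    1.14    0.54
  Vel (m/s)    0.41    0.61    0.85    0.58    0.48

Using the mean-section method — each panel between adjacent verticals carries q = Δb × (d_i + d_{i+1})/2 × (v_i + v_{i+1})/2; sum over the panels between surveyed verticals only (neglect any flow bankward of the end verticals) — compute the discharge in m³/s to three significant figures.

Panel 1-2: Δb = 2.8 m, d̄ = (0.62+1.56)/2 = 1.09, v̄ = (0.41+0.61)/2 = 0.51 → q = 2.8×1.09×0.51 = 1.557 m³/s
Panel 2-3: Δb = 8.5 m, d̄ = (1.56+1.89)/2 = 1.725, v̄ = (0.61+0.85)/2 = 0.73 → q = 8.5×1.725×0.73 = 10.70 m³/s
Panel 3-4: Δb = 4.9 m, d̄ = (1.89+1.14)/2 = 1.515, v̄ = (0.85+0.58)/2 = 0.715 → q = 4.9×1.515×0.715 = 5.308 m³/s
Panel 4-5: Δb = 1.5 m, d̄ = (1.14+0.54)/2 = 0.84, v̄ = (0.58+0.48)/2 = 0.53 → q = 1.5×0.84×0.53 = 0.6678 m³/s
Q = Σ q = 18.24 m³/s

18.2 m³/s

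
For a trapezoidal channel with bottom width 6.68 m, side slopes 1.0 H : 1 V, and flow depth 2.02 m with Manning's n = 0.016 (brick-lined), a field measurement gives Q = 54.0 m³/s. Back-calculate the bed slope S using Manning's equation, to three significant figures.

0.00152

A = (b + z·y)·y = (6.68 + 1.0×2.02)×2.02 = 17.57 m²
P = b + 2y√(1+z²) = 6.68 + 2×2.02×√(1+1.0²) = 12.39 m
R = A/P = 17.57/12.39 = 1.418 m
S = (Q·n / (1·A·R^(2/3)))² = (54.0×0.016 / (1×17.57×1.262))² = 0.001517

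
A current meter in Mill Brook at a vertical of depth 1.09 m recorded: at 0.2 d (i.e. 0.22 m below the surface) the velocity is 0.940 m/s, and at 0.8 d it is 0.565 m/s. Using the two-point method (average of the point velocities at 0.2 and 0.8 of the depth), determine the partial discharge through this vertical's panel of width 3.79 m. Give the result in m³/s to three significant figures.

3.11 m³/s

v̄ = (0.940 + 0.565) / 2 = 0.7525 m/s
q = v̄ × d × w = 0.7525 × 1.09 × 3.79 = 3.109 m³/s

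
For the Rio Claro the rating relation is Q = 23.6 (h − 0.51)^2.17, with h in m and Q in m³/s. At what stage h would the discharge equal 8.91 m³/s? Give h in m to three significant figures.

h − h₀ = (Q/C)^(1/b) = (8.91/23.6)^(1/2.17) = 0.6383 m
h = 0.51 + 0.6383 = 1.148 m

1.15 m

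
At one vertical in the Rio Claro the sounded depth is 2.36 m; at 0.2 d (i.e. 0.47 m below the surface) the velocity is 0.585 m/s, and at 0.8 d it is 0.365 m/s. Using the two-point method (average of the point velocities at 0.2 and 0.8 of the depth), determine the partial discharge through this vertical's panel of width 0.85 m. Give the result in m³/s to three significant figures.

0.953 m³/s

v̄ = (0.585 + 0.365) / 2 = 0.4750 m/s
q = v̄ × d × w = 0.4750 × 2.36 × 0.85 = 0.9529 m³/s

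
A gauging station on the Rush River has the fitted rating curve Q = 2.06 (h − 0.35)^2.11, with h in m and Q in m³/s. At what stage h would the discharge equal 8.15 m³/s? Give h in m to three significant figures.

2.27 m

h − h₀ = (Q/C)^(1/b) = (8.15/2.06)^(1/2.11) = 1.919 m
h = 0.35 + 1.919 = 2.269 m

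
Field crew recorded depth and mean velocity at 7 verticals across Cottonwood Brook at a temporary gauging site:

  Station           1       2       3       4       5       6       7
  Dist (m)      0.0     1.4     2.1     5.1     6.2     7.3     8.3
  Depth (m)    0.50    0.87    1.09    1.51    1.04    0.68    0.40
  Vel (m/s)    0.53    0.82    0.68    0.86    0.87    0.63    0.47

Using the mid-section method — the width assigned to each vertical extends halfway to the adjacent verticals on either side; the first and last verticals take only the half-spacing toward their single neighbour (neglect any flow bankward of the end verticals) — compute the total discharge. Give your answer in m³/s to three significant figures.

w_1 = (1.4 − 0.0)/2 = 0.7 m; q_1 = 0.53 × 0.50 × 0.7 = 0.1855 m³/s
w_2 = (2.1 − 0.0)/2 = 1.05 m; q_2 = 0.82 × 0.87 × 1.05 = 0.7491 m³/s
w_3 = (5.1 − 1.4)/2 = 1.85 m; q_3 = 0.68 × 1.09 × 1.85 = 1.371 m³/s
w_4 = (6.2 − 2.1)/2 = 2.05 m; q_4 = 0.86 × 1.51 × 2.05 = 2.662 m³/s
w_5 = (7.3 − 5.1)/2 = 1.1 m; q_5 = 0.87 × 1.04 × 1.1 = 0.9953 m³/s
w_6 = (8.3 − 6.2)/2 = 1.05 m; q_6 = 0.63 × 0.68 × 1.05 = 0.4498 m³/s
w_7 = (8.3 − 7.3)/2 = 0.5 m; q_7 = 0.47 × 0.40 × 0.5 = 0.09400 m³/s
Q = Σ qᵢ = 6.507 m³/s

6.51 m³/s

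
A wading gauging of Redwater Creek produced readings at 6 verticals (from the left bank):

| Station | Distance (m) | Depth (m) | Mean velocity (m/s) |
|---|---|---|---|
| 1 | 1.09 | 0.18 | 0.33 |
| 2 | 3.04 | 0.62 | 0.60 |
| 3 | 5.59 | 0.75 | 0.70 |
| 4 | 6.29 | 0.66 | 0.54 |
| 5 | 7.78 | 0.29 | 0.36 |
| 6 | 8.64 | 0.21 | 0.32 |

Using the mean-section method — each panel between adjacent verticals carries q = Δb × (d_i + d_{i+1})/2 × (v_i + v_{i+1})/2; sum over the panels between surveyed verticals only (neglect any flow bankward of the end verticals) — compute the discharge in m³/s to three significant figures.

2.20 m³/s

Panel 1-2: Δb = 1.95 m, d̄ = (0.18+0.62)/2 = 0.4, v̄ = (0.33+0.60)/2 = 0.465 → q = 1.95×0.4×0.465 = 0.3627 m³/s
Panel 2-3: Δb = 2.55 m, d̄ = (0.62+0.75)/2 = 0.685, v̄ = (0.60+0.70)/2 = 0.65 → q = 2.55×0.685×0.65 = 1.135 m³/s
Panel 3-4: Δb = 0.7 m, d̄ = (0.75+0.66)/2 = 0.705, v̄ = (0.70+0.54)/2 = 0.62 → q = 0.7×0.705×0.62 = 0.3060 m³/s
Panel 4-5: Δb = 1.49 m, d̄ = (0.66+0.29)/2 = 0.475, v̄ = (0.54+0.36)/2 = 0.45 → q = 1.49×0.475×0.45 = 0.3185 m³/s
Panel 5-6: Δb = 0.86 m, d̄ = (0.29+0.21)/2 = 0.25, v̄ = (0.36+0.32)/2 = 0.34 → q = 0.86×0.25×0.34 = 0.07310 m³/s
Q = Σ q = 2.196 m³/s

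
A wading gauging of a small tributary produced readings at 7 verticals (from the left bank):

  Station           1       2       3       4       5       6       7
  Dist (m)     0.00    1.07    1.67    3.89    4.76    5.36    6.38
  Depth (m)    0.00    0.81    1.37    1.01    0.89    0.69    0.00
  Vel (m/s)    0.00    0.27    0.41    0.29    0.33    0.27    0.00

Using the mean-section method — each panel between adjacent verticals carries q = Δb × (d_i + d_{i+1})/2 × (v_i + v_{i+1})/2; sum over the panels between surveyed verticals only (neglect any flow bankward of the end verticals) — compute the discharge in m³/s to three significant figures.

1.65 m³/s

Panel 1-2: Δb = 1.07 m, d̄ = (0.00+0.81)/2 = 0.405, v̄ = (0.00+0.27)/2 = 0.135 → q = 1.07×0.405×0.135 = 0.05850 m³/s
Panel 2-3: Δb = 0.6 m, d̄ = (0.81+1.37)/2 = 1.09, v̄ = (0.27+0.41)/2 = 0.34 → q = 0.6×1.09×0.34 = 0.2224 m³/s
Panel 3-4: Δb = 2.22 m, d̄ = (1.37+1.01)/2 = 1.19, v̄ = (0.41+0.29)/2 = 0.35 → q = 2.22×1.19×0.35 = 0.9246 m³/s
Panel 4-5: Δb = 0.87 m, d̄ = (1.01+0.89)/2 = 0.95, v̄ = (0.29+0.33)/2 = 0.31 → q = 0.87×0.95×0.31 = 0.2562 m³/s
Panel 5-6: Δb = 0.6 m, d̄ = (0.89+0.69)/2 = 0.79, v̄ = (0.33+0.27)/2 = 0.3 → q = 0.6×0.79×0.3 = 0.1422 m³/s
Panel 6-7: Δb = 1.02 m, d̄ = (0.69+0.00)/2 = 0.345, v̄ = (0.27+0.00)/2 = 0.135 → q = 1.02×0.345×0.135 = 0.04751 m³/s
Q = Σ q = 1.651 m³/s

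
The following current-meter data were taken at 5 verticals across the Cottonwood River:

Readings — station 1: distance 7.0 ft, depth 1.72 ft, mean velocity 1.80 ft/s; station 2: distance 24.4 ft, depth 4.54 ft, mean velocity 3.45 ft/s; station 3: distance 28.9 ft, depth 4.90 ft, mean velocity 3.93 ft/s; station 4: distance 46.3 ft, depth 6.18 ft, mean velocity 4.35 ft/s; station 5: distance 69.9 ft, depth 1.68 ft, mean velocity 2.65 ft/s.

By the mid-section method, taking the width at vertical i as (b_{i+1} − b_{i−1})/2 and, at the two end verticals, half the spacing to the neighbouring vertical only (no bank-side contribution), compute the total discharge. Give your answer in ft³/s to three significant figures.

w_1 = (24.4 − 7.0)/2 = 8.7 ft; q_1 = 1.80 × 1.72 × 8.7 = 26.94 ft³/s
w_2 = (28.9 − 7.0)/2 = 10.95 ft; q_2 = 3.45 × 4.54 × 10.95 = 171.5 ft³/s
w_3 = (46.3 − 24.4)/2 = 10.95 ft; q_3 = 3.93 × 4.90 × 10.95 = 210.9 ft³/s
w_4 = (69.9 − 28.9)/2 = 20.5 ft; q_4 = 4.35 × 6.18 × 20.5 = 551.1 ft³/s
w_5 = (69.9 − 46.3)/2 = 11.8 ft; q_5 = 2.65 × 1.68 × 11.8 = 52.53 ft³/s
Q = Σ qᵢ = 1013 ft³/s

1010 ft³/s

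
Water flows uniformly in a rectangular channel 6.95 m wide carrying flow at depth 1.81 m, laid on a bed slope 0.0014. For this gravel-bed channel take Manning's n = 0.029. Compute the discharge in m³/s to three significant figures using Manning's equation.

A = b·y = 6.95 × 1.81 = 12.58 m²
P = b + 2y = 6.95 + 2×1.81 = 10.57 m
R = A/P = 12.58/10.57 = 1.190 m
Q = (1/n)·A·R^(2/3)·S^(1/2) = (1/0.029) × 12.58 × 1.190^(2/3) × 0.0014^(1/2) = 18.23 m³/s

18.2 m³/s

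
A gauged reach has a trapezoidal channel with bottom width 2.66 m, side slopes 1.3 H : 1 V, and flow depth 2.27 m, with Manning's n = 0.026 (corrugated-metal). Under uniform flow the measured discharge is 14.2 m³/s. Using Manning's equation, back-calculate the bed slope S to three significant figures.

0.000617

A = (b + z·y)·y = (2.66 + 1.3×2.27)×2.27 = 12.74 m²
P = b + 2y√(1+z²) = 2.66 + 2×2.27×√(1+1.3²) = 10.11 m
R = A/P = 12.74/10.11 = 1.260 m
S = (Q·n / (1·A·R^(2/3)))² = (14.2×0.026 / (1×12.74×1.167))² = 0.0006172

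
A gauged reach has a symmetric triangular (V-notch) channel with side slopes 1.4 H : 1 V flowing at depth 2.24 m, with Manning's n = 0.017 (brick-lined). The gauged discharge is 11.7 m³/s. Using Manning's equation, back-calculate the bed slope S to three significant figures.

A = z·y² = 1.4×2.24² = 7.025 m²
P = 2y√(1+z²) = 2×2.24×√(1+1.4²) = 7.708 m
R = A/P = 7.025/7.708 = 0.9114 m
S = (Q·n / (1·A·R^(2/3)))² = (11.7×0.017 / (1×7.025×0.9400))² = 0.0009073

0.000907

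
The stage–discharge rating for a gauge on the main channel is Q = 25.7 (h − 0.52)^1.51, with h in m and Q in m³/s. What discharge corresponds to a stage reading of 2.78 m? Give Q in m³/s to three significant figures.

88.0 m³/s

Q = 25.7 × (2.78 − 0.52)^1.51 = 25.7 × 2.26^1.51 = 88.03 m³/s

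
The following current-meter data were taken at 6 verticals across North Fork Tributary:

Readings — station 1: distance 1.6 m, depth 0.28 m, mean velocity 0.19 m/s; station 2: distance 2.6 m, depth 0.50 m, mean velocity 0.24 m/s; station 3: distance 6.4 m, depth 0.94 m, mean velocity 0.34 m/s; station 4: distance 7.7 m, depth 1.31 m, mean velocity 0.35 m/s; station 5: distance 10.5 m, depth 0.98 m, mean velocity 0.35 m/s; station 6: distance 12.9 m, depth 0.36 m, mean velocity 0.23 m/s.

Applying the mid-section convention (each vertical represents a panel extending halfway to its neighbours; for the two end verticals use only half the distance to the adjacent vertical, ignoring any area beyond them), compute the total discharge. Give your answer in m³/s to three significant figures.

3.06 m³/s

w_1 = (2.6 − 1.6)/2 = 0.5 m; q_1 = 0.19 × 0.28 × 0.5 = 0.02660 m³/s
w_2 = (6.4 − 1.6)/2 = 2.4 m; q_2 = 0.24 × 0.50 × 2.4 = 0.2880 m³/s
w_3 = (7.7 − 2.6)/2 = 2.55 m; q_3 = 0.34 × 0.94 × 2.55 = 0.8150 m³/s
w_4 = (10.5 − 6.4)/2 = 2.05 m; q_4 = 0.35 × 1.31 × 2.05 = 0.9399 m³/s
w_5 = (12.9 − 7.7)/2 = 2.6 m; q_5 = 0.35 × 0.98 × 2.6 = 0.8918 m³/s
w_6 = (12.9 − 10.5)/2 = 1.2 m; q_6 = 0.23 × 0.36 × 1.2 = 0.09936 m³/s
Q = Σ qᵢ = 3.061 m³/s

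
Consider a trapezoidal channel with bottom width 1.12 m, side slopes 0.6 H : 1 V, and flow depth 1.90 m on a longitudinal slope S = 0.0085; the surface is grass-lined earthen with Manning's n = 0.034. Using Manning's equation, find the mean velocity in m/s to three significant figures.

2.28 m/s

A = (b + z·y)·y = (1.12 + 0.6×1.90)×1.90 = 4.294 m²
P = b + 2y√(1+z²) = 1.12 + 2×1.90×√(1+0.6²) = 5.552 m
R = A/P = 4.294/5.552 = 0.7735 m
Q = (1/n)·A·R^(2/3)·S^(1/2) = (1/0.034) × 4.294 × 0.7735^(2/3) × 0.0085^(1/2) = 9.811 m³/s
V = Q/A = 9.811/4.294 = 2.285 m/s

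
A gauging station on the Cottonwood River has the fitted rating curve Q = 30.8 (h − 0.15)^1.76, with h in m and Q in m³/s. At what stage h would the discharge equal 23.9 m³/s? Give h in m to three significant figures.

1.02 m

h − h₀ = (Q/C)^(1/b) = (23.9/30.8)^(1/1.76) = 0.8658 m
h = 0.15 + 0.8658 = 1.016 m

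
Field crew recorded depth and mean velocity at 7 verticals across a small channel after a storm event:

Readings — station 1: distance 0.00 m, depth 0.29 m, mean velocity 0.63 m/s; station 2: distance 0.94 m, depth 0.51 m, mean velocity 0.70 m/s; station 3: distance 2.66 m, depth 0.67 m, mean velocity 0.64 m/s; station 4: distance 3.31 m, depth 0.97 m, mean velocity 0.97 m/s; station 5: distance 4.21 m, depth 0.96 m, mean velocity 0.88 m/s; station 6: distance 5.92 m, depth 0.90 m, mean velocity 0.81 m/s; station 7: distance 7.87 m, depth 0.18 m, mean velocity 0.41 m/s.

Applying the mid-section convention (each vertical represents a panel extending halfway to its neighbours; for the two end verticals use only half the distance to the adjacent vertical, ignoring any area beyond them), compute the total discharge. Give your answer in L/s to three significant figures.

w_1 = (0.94 − 0.00)/2 = 0.47 m; q_1 = 0.63 × 0.29 × 0.47 = 0.08587 m³/s
w_2 = (2.66 − 0.00)/2 = 1.33 m; q_2 = 0.70 × 0.51 × 1.33 = 0.4748 m³/s
w_3 = (3.31 − 0.94)/2 = 1.185 m; q_3 = 0.64 × 0.67 × 1.185 = 0.5081 m³/s
w_4 = (4.21 − 2.66)/2 = 0.775 m; q_4 = 0.97 × 0.97 × 0.775 = 0.7292 m³/s
w_5 = (5.92 − 3.31)/2 = 1.305 m; q_5 = 0.88 × 0.96 × 1.305 = 1.102 m³/s
w_6 = (7.87 − 4.21)/2 = 1.83 m; q_6 = 0.81 × 0.90 × 1.83 = 1.334 m³/s
w_7 = (7.87 − 5.92)/2 = 0.975 m; q_7 = 0.41 × 0.18 × 0.975 = 0.07196 m³/s
Q = Σ qᵢ = 4.306 m³/s
= 4.306 × 1000 = 4306 L/s

4310 L/s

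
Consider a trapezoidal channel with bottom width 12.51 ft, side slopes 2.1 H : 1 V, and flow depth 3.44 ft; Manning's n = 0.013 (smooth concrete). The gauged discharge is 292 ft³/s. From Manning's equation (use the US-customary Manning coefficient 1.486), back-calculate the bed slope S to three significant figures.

0.000445

A = (b + z·y)·y = (12.51 + 2.1×3.44)×3.44 = 67.88 ft²
P = b + 2y√(1+z²) = 12.51 + 2×3.44×√(1+2.1²) = 28.51 ft
R = A/P = 67.88/28.51 = 2.381 ft
S = (Q·n / (1.486·A·R^(2/3)))² = (292×0.013 / (1.486×67.88×1.783))² = 0.0004454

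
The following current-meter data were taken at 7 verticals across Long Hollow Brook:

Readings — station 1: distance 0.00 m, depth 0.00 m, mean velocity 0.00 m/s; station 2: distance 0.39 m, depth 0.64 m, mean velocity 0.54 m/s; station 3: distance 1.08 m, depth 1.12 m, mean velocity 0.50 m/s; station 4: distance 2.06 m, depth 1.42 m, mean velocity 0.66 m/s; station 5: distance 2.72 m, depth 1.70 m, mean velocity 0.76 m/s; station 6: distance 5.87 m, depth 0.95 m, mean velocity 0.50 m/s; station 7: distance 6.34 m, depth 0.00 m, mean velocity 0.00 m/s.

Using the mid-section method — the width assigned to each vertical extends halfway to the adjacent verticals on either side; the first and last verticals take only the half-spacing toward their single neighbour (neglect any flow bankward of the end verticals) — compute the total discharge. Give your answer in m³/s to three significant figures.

w_2 = (1.08 − 0.00)/2 = 0.54 m; q_2 = 0.54 × 0.64 × 0.54 = 0.1866 m³/s
w_3 = (2.06 − 0.39)/2 = 0.835 m; q_3 = 0.50 × 1.12 × 0.835 = 0.4676 m³/s
w_4 = (2.72 − 1.08)/2 = 0.82 m; q_4 = 0.66 × 1.42 × 0.82 = 0.7685 m³/s
w_5 = (5.87 − 2.06)/2 = 1.905 m; q_5 = 0.76 × 1.70 × 1.905 = 2.461 m³/s
w_6 = (6.34 − 2.72)/2 = 1.81 m; q_6 = 0.50 × 0.95 × 1.81 = 0.8598 m³/s
Stations 1, 7 contribute zero (depth or velocity is 0).
Q = Σ qᵢ = 4.744 m³/s

4.74 m³/s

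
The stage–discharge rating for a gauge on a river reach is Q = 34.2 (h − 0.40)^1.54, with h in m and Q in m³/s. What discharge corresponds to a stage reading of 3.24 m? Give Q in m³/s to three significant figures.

171 m³/s

Q = 34.2 × (3.24 − 0.40)^1.54 = 34.2 × 2.84^1.54 = 170.7 m³/s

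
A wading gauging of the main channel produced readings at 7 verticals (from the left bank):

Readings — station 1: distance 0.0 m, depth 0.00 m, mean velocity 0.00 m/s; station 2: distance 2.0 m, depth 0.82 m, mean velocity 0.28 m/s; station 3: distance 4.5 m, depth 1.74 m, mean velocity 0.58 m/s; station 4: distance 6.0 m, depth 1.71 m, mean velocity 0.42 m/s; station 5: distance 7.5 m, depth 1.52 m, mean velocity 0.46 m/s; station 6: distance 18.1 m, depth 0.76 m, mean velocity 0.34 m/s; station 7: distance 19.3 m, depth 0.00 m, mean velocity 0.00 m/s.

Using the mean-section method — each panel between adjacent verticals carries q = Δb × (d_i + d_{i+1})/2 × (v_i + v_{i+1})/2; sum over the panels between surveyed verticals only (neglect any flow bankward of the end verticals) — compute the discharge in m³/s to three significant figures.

8.76 m³/s

Panel 1-2: Δb = 2 m, d̄ = (0.00+0.82)/2 = 0.41, v̄ = (0.00+0.28)/2 = 0.14 → q = 2×0.41×0.14 = 0.1148 m³/s
Panel 2-3: Δb = 2.5 m, d̄ = (0.82+1.74)/2 = 1.28, v̄ = (0.28+0.58)/2 = 0.43 → q = 2.5×1.28×0.43 = 1.376 m³/s
Panel 3-4: Δb = 1.5 m, d̄ = (1.74+1.71)/2 = 1.725, v̄ = (0.58+0.42)/2 = 0.5 → q = 1.5×1.725×0.5 = 1.294 m³/s
Panel 4-5: Δb = 1.5 m, d̄ = (1.71+1.52)/2 = 1.615, v̄ = (0.42+0.46)/2 = 0.44 → q = 1.5×1.615×0.44 = 1.066 m³/s
Panel 5-6: Δb = 10.6 m, d̄ = (1.52+0.76)/2 = 1.14, v̄ = (0.46+0.34)/2 = 0.4 → q = 10.6×1.14×0.4 = 4.834 m³/s
Panel 6-7: Δb = 1.2 m, d̄ = (0.76+0.00)/2 = 0.38, v̄ = (0.34+0.00)/2 = 0.17 → q = 1.2×0.38×0.17 = 0.07752 m³/s
Q = Σ q = 8.762 m³/s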